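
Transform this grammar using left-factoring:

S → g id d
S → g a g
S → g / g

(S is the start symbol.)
Left-factoring transforms A → αβ₁ | αβ₂ into A → αA' and A' → β₁ | β₂
(α is the longest common prefix among the alternatives). Repeat until
no nonterminal has two alternatives with a common prefix.

Round 1: S has alternatives sharing prefix 'g'. Introduce S': S → g S'
  Add: S' → id d
  Add: S' → a g
  Add: S' → / g

No remaining common prefixes — done.

Resulting grammar:
S → g S'
S' → id d
S' → a g
S' → / g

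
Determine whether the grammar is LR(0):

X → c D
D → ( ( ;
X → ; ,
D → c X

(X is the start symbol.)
Yes, the grammar is LR(0)

Augment with X' → X and build the canonical LR(0) collection (I0 = CLOSURE({[X' → . X]}), then GOTO on every symbol after a dot until no new states appear). It has 11 states:
  I0: { [X → . ; ,], [X → . c D], [X' → . X] }  — shift
  I1: { [X → ; . ,] }  — shift
  I2: { [X' → X .] }  — accept
  I3: { [D → . ( ( ;], [D → . c X], [X → c . D] }  — shift
  I4: { [D → ( . ( ;] }  — shift
  I5: { [X → c D .] }  — reduce
  I6: { [D → c . X], [X → . ; ,], [X → . c D] }  — shift
  I7: { [D → c X .] }  — reduce
  I8: { [D → ( ( . ;] }  — shift
  I9: { [D → ( ( ; .] }  — reduce
  I10: { [X → ; , .] }  — reduce

Every state is either a pure shift/goto state or contains exactly one complete item and nothing to shift — no conflicts. The grammar is LR(0).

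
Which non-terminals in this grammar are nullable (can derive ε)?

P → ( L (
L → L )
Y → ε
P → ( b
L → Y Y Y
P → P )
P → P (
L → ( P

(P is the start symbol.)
A non-terminal is nullable if it can derive ε (the empty string): either it has an ε-production, or it has a production whose right-hand side consists entirely of nullable non-terminals.

ε-productions: Y → ε
So Y is immediately nullable.
L → Y Y Y: every symbol on the right is nullable, so L is nullable too.
No further non-terminal can be added: every production for the remaining non-terminals contains a terminal or a non-nullable non-terminal.
Nullable = { 'L', 'Y' }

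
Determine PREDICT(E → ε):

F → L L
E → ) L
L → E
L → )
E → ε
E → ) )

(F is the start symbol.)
PREDICT(E → ε) = (FIRST(RHS) \ {ε}) ∪ (FOLLOW(E) if ε ∈ FIRST(RHS), i.e. RHS ⇒* ε)
The right-hand side is ε (FIRST(ε) = { ε }), so the predict set is FOLLOW(E) = { $, ')' }
PREDICT(E → ε) = { $, ')' }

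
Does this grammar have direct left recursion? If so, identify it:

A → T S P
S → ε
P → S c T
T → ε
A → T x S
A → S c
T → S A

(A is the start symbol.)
A → T S P: starts with T
S → ε: starts with ε
P → S c T: starts with S
T → ε: starts with ε
A → T x S: starts with T
A → S c: starts with S
T → S A: starts with S

No direct left recursion found.

Answer: No direct left recursion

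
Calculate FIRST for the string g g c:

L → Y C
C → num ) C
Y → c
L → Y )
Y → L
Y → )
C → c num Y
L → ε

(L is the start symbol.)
To compute FIRST(g g c), process the symbols left to right:
Symbol g is a terminal. Add 'g' and stop.
FIRST(g g c) = { 'g' }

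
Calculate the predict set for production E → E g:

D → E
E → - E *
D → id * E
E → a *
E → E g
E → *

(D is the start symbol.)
{ '*', '-', 'a' }

PREDICT(E → E g) = (FIRST(RHS) \ {ε}) ∪ (FOLLOW(E) if ε ∈ FIRST(RHS), i.e. RHS ⇒* ε)
FIRST(E) = { '*', '-', 'a' }
FIRST(E g) = { '*', '-', 'a' }
ε ∉ FIRST(E g), so FOLLOW(E) is not added.
PREDICT(E → E g) = { '*', '-', 'a' }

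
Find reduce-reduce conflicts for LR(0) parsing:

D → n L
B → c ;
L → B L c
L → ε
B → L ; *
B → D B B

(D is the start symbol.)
Yes — I12: [B → D B B .] vs [L → .]

A reduce-reduce conflict occurs when an LR(0) state has two complete items [A → α .] and [B → β .] — both call for a reduction, and with no lookahead the parser cannot choose between them.

Augment with D' → D and build the canonical LR(0) collection (I0 = CLOSURE({[D' → . D]}), then GOTO on every symbol after a dot until no new states appear). It has 15 states:
  I0: { [D → . n L], [D' → . D] }  — shift
  I1: { [D' → D .] }  — accept
  I2: { [B → . D B B], [B → . L ; *], [B → . c ;], [D → . n L], [D → n . L], [L → . B L c], [L → .] }  — shift, reduce
  I3: { [B → . D B B], [B → . L ; *], [B → . c ;], [D → . n L], [L → . B L c], [L → .], [L → B . L c] }  — shift, reduce
  I4: { [B → . D B B], [B → . L ; *], [B → . c ;], [B → D . B B], [D → . n L], [L → . B L c], [L → .] }  — shift, reduce
  I5: { [B → L . ; *], [D → n L .] }  — shift, reduce
  I6: { [B → c . ;] }  — shift
  I7: { [B → c ; .] }  — reduce
  I8: { [B → L ; . *] }  — shift
  I9: { [B → L ; * .] }  — reduce
  I10: { [B → . D B B], [B → . L ; *], [B → . c ;], [B → D B . B], [D → . n L], [L → . B L c], [L → .], [L → B . L c] }  — shift, reduce
  I11: { [B → L . ; *] }  — shift
  I12: { [B → . D B B], [B → . L ; *], [B → . c ;], [B → D B B .], [D → . n L], [L → . B L c], [L → .], [L → B . L c] }  — shift, 2 reduces
  I13: { [B → L . ; *], [L → B L . c] }  — shift
  I14: { [L → B L c .] }  — reduce

I12 contains complete items [B → D B B .], [L → .] — reduce-reduce conflict.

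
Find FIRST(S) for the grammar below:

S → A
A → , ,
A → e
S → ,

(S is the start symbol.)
FIRST sets of the other non-terminals involved (by the same procedure, iterated to a fixed point):
  FIRST(A) = { ',', 'e' }

From S → A:
  - A is a non-terminal: add FIRST(A) \ {ε} = { ',', 'e' }
    A is not nullable, so stop
From S → ,:
  - ',' is a terminal: add ',' and stop

Collecting: FIRST(S) = { ',', 'e' }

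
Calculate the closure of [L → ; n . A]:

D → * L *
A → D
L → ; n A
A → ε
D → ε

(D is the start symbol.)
{ [A → . D], [A → .], [D → . * L *], [D → .], [L → ; n . A] }

Start with: [L → ; n . A]
  [L → ; n . A] has the dot before A: add [A → . D], [A → .]
  [A → . D] has the dot before D: add [D → . * L *], [D → .]
No further items can be added.

CLOSURE = { [A → . D], [A → .], [D → . * L *], [D → .], [L → ; n . A] }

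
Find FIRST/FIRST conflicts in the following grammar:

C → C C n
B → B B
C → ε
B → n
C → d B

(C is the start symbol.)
Yes. C → C C n / C → d B on { 'd' }; B → B B / B → n on { 'n' }

FIRST sets of the non-terminals at (or reachable through a nullable prefix from) the front of some alternative:
  FIRST(C) = { 'd', 'n', ε }
  FIRST(B) = { 'n' }

Productions for C:
  C → C C n: FIRST = { 'd', 'n' }
  C → ε: FIRST = { ε }
  C → d B: FIRST = { 'd' }
Productions for B:
  B → B B: FIRST = { 'n' }
  B → n: FIRST = { 'n' }

Conflict for C: C → C C n and C → d B
  Overlap: { 'd' }
Conflict for B: B → B B and B → n
  Overlap: { 'n' }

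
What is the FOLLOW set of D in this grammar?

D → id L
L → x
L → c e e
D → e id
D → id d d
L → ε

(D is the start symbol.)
To compute FOLLOW(D), find every occurrence of D on a right-hand side N → α D β: add FIRST(β) \ {ε}, and if β is empty or nullable also add FOLLOW(N). Iterate to a fixed point.

D is the start symbol, so $ ∈ FOLLOW(D).
D does not occur on any right-hand side.

Taking the union: FOLLOW(D) = { $ }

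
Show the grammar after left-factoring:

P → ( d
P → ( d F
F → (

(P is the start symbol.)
Left-factoring transforms A → αβ₁ | αβ₂ into A → αA' and A' → β₁ | β₂
(α is the longest common prefix among the alternatives). Repeat until
no nonterminal has two alternatives with a common prefix.

Round 1: P has alternatives sharing prefix '( d'. Introduce P': P → ( d P'
  Add: P' → ε
  Add: P' → F

No remaining common prefixes — done.

Resulting grammar:
P → ( d P'
P' → ε
P' → F
F → (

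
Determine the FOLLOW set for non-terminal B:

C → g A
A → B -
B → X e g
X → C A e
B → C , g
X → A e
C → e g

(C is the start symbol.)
{ '-' }

To compute FOLLOW(B), find every occurrence of B on a right-hand side N → α B β: add FIRST(β) \ {ε}, and if β is empty or nullable also add FOLLOW(N). Iterate to a fixed point.

In A → B -: B is followed by '-', add FIRST('-') \ {ε} = { '-' }

Taking the union: FOLLOW(B) = { '-' }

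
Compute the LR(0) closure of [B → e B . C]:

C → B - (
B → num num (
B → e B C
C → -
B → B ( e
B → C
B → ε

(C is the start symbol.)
To compute CLOSURE, for each item [A → α.Bβ] where B is a non-terminal, add [B → .γ] for all productions B → γ; repeat for the newly added items until nothing changes.

Start with: [B → e B . C]
  [B → e B . C] has the dot before C: add [C → . B - (], [C → . -]
  [C → . B - (] has the dot before B: add [B → . num num (], [B → . e B C], [B → . B ( e], [B → . C], [B → .]
No further items can be added.

CLOSURE = { [B → . B ( e], [B → . C], [B → . e B C], [B → . num num (], [B → .], [B → e B . C], [C → . -], [C → . B - (] }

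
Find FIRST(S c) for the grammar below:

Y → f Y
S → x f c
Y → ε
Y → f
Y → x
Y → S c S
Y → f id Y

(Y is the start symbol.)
{ 'x' }

FIRST sets of the non-terminals involved (from the grammar, by fixed-point iteration):
  FIRST(S) = { 'x' }

To compute FIRST(S c), process the symbols left to right:
Symbol S is a non-terminal. Add FIRST(S) \ {ε} = { 'x' }
S is not nullable (ε ∉ FIRST(S)), so stop here.
FIRST(S c) = { 'x' }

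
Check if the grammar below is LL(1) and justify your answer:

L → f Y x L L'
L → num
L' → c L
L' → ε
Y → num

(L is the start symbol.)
Relevant sets:
  FOLLOW(L') = { $, 'c' }

For L:
  PREDICT(L → f Y x L L') = { 'f' }
  PREDICT(L → num) = { 'num' }
For L':
  PREDICT(L' → c L) = { 'c' }
  PREDICT(L' → ε) = { $, 'c' }
Y has a single production, so nothing to check there.

Conflict found: Predict set conflict for L': { 'c' }
The grammar is NOT LL(1).

Answer: No. Predict set conflict for L': { 'c' }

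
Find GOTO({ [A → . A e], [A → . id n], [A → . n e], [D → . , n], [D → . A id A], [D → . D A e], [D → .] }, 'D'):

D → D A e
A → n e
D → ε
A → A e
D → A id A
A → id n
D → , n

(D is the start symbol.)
GOTO(I, 'D') = CLOSURE({ [A → αX.β] : [A → α.Xβ] ∈ I, X = 'D' })

Items with dot before 'D', with the dot advanced:
  [D → . D A e] → [D → D . A e]
Closure of the advanced items:
  [D → D . A e] has the dot before A: add [A → . n e], [A → . A e], [A → . id n]

GOTO = { [A → . A e], [A → . id n], [A → . n e], [D → D . A e] }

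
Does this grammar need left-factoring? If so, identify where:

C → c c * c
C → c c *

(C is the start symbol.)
Yes, C has productions with common prefix 'c c *'

Left-factoring is needed when two productions for the same non-terminal
share a common prefix on the right-hand side.

Productions for C:
  C → c c * c
  C → c c *

Found common prefix 'c c *' in productions for C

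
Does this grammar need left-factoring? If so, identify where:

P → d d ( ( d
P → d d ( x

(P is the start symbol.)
Left-factoring is needed when two productions for the same non-terminal
share a common prefix on the right-hand side.

Productions for P:
  P → d d ( ( d
  P → d d ( x

Found common prefix 'd d (' in productions for P

Answer: Yes, P has productions with common prefix 'd d ('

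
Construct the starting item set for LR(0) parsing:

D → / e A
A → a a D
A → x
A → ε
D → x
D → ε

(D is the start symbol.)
First, augment the grammar with D' → D
I₀ = CLOSURE({ [D' → . D] }):
  [D' → . D] has the dot before D: add [D → . / e A], [D → . x], [D → .]
No further items can be added.

I₀ = { [D → . / e A], [D → . x], [D → .], [D' → . D] }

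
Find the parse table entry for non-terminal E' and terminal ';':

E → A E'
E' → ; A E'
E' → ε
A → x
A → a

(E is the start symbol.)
E' → ; A E'

To find M[E', ';'], we find productions for E' where ';' is in the predict set (PREDICT(N → α) = (FIRST(α) \ {ε}) ∪ (FOLLOW(N) if α ⇒* ε)).

Relevant sets:
  FOLLOW(E') = { $ }

E' → ; A E': PREDICT = { ';' }
  ';' is in predict set, so this production goes in M[E', ';']
E' → ε: PREDICT = { $ }

M[E', ';'] = E' → ; A E'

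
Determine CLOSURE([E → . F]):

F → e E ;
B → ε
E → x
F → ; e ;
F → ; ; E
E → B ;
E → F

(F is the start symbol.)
Start with: [E → . F]
  [E → . F] has the dot before F: add [F → . e E ;], [F → . ; e ;], [F → . ; ; E]
No further items can be added.

CLOSURE = { [E → . F], [F → . ; ; E], [F → . ; e ;], [F → . e E ;] }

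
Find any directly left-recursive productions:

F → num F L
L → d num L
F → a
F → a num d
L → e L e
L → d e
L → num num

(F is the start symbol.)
Direct left recursion occurs when N → N α for some non-terminal N (the right-hand side begins with the left-hand side itself).

F → num F L: starts with num
L → d num L: starts with d
F → a: starts with a
F → a num d: starts with a
L → e L e: starts with e
L → d e: starts with d
L → num num: starts with num

No direct left recursion found.

Answer: No direct left recursion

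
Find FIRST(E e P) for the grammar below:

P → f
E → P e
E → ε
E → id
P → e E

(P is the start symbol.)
{ 'e', 'f', 'id' }

FIRST sets of the non-terminals involved (from the grammar, by fixed-point iteration):
  FIRST(E) = { 'e', 'f', 'id', ε }

To compute FIRST(E e P), process the symbols left to right:
Symbol E is a non-terminal. Add FIRST(E) \ {ε} = { 'e', 'f', 'id' }
E is nullable (ε ∈ FIRST(E)), continue to the next symbol.
Symbol e is a terminal. Add 'e' and stop.
FIRST(E e P) = { 'e', 'f', 'id' }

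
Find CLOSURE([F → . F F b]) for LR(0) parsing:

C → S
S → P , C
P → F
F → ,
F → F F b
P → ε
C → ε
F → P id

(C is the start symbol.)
Start with: [F → . F F b]
  [F → . F F b] has the dot before F: add [F → . ,], [F → . P id]
  [F → . P id] has the dot before P: add [P → . F], [P → .]
No further items can be added.

CLOSURE = { [F → . ,], [F → . F F b], [F → . P id], [P → . F], [P → .] }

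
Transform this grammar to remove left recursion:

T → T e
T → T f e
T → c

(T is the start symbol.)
T → c T'
T' → e T'
T' → f e T'
T' → ε

T is directly left-recursive. The standard transformation for
  A → A α₁ | ... | A α_m | β₁ | ... | β_n
is
  A  → β₁ A' | ... | β_n A'
  A' → α₁ A' | ... | α_m A' | ε

T → c becomes T → c T'
T → T e becomes T' → e T'
T → T f e becomes T' → f e T'
Add T' → ε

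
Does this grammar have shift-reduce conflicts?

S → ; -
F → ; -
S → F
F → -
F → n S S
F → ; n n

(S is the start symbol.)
No shift-reduce conflicts

A shift-reduce conflict occurs when an LR(0) state has both:
  - a complete (reduce) item [A → α .] (dot at the end), and
  - a shift item [B → β . c γ] (dot before a terminal).

Augment with S' → S and build the canonical LR(0) collection (I0 = CLOSURE({[S' → . S]}), then GOTO on every symbol after a dot until no new states appear). It has 11 states:
  I0: { [F → . -], [F → . ; -], [F → . ; n n], [F → . n S S], [S → . ; -], [S → . F], [S' → . S] }  — shift
  I1: { [F → - .] }  — reduce
  I2: { [F → ; . -], [F → ; . n n], [S → ; . -] }  — shift
  I3: { [S → F .] }  — reduce
  I4: { [S' → S .] }  — accept
  I5: { [F → . -], [F → . ; -], [F → . ; n n], [F → . n S S], [F → n . S S], [S → . ; -], [S → . F] }  — shift
  I6: { [F → . -], [F → . ; -], [F → . ; n n], [F → . n S S], [F → n S . S], [S → . ; -], [S → . F] }  — shift
  I7: { [F → n S S .] }  — reduce
  I8: { [F → ; - .], [S → ; - .] }  — 2 reduces
  I9: { [F → ; n . n] }  — shift
  I10: { [F → ; n n .] }  — reduce

No state contains both a complete item and a shift item.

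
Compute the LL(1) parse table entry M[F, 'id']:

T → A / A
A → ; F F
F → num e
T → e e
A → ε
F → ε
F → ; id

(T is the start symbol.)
Empty (error entry)

To find M[F, 'id'], we find productions for F where 'id' is in the predict set (PREDICT(N → α) = (FIRST(α) \ {ε}) ∪ (FOLLOW(N) if α ⇒* ε)).

Relevant sets:
  FOLLOW(F) = { $, '/', ';', 'num' }

F → num e: PREDICT = { 'num' }
F → ε: PREDICT = { $, '/', ';', 'num' }
F → ; id: PREDICT = { ';' }

M[F, 'id'] is empty (no production applies)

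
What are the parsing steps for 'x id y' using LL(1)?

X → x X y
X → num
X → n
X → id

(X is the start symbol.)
LL(1) parsing maintains a stack (initially the start symbol over $) and the input. At each step: if the stack top is a terminal, match it against the current input token; if it is a non-terminal N, replace it with the RHS of M[N, lookahead] (the unique production whose predict set contains the lookahead).

Stack is shown with the top on the left.

Stack    Input     Action
-------------------------
X $      x id y $  output X → x X y
x X y $  x id y $  match 'x'
X y $    id y $    output X → id
id y $   id y $    match 'id'
y $      y $       match 'y'
$        $         accept

The string is accepted.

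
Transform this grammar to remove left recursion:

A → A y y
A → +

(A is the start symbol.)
A is directly left-recursive. The standard transformation for
  A → A α₁ | ... | A α_m | β₁ | ... | β_n
is
  A  → β₁ A' | ... | β_n A'
  A' → α₁ A' | ... | α_m A' | ε

A → + becomes A → + A'
A → A y y becomes A' → y y A'
Add A' → ε

Resulting grammar:
A → + A'
A' → y y A'
A' → ε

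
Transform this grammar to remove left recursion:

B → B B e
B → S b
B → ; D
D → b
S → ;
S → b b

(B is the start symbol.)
B is directly left-recursive. The standard transformation for
  A → A α₁ | ... | A α_m | β₁ | ... | β_n
is
  A  → β₁ A' | ... | β_n A'
  A' → α₁ A' | ... | α_m A' | ε

B → S b becomes B → S b B'
B → ; D becomes B → ; D B'
B → B B e becomes B' → B e B'
Add B' → ε

Productions for other non-terminals are unchanged:
  D → b
  S → ;
  S → b b

Resulting grammar:
B → S b B'
B → ; D B'
B' → B e B'
B' → ε
D → b
S → ;
S → b b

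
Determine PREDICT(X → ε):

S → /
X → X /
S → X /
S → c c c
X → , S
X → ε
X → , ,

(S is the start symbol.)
PREDICT(X → ε) = (FIRST(RHS) \ {ε}) ∪ (FOLLOW(X) if ε ∈ FIRST(RHS), i.e. RHS ⇒* ε)
The right-hand side is ε (FIRST(ε) = { ε }), so the predict set is FOLLOW(X) = { '/' }
PREDICT(X → ε) = { '/' }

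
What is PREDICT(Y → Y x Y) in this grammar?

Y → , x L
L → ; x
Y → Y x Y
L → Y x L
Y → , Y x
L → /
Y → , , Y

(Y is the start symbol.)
{ ',' }

PREDICT(Y → Y x Y) = (FIRST(RHS) \ {ε}) ∪ (FOLLOW(Y) if ε ∈ FIRST(RHS), i.e. RHS ⇒* ε)
FIRST(Y) = { ',' }
FIRST(Y x Y) = { ',' }
ε ∉ FIRST(Y x Y), so FOLLOW(Y) is not added.
PREDICT(Y → Y x Y) = { ',' }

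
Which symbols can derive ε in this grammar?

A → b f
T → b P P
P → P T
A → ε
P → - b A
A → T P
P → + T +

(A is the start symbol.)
{ 'A' }

ε-productions: A → ε
So A is immediately nullable.
No further non-terminal can be added: every production for the remaining non-terminals contains a terminal or a non-nullable non-terminal.
Nullable = { 'A' }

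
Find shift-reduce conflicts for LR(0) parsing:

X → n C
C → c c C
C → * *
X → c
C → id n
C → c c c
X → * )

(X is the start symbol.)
Augment with X' → X and build the canonical LR(0) collection (I0 = CLOSURE({[X' → . X]}), then GOTO on every symbol after a dot until no new states appear). It has 15 states:
  I0: { [X → . * )], [X → . c], [X → . n C], [X' → . X] }  — shift
  I1: { [X → * . )] }  — shift
  I2: { [X' → X .] }  — accept
  I3: { [X → c .] }  — reduce
  I4: { [C → . * *], [C → . c c C], [C → . c c c], [C → . id n], [X → n . C] }  — shift
  I5: { [C → * . *] }  — shift
  I6: { [X → n C .] }  — reduce
  I7: { [C → c . c C], [C → c . c c] }  — shift
  I8: { [C → id . n] }  — shift
  I9: { [C → id n .] }  — reduce
  I10: { [C → . * *], [C → . c c C], [C → . c c c], [C → . id n], [C → c c . C], [C → c c . c] }  — shift
  I11: { [C → c c C .] }  — reduce
  I12: { [C → c . c C], [C → c . c c], [C → c c c .] }  — shift, reduce
  I13: { [C → * * .] }  — reduce
  I14: { [X → * ) .] }  — reduce

I12 contains reduce item [C → c c c .] and shift items [C → c . c C], [C → c . c c] — shift-reduce conflict.

Answer: Yes — I12: [C → c c c .] vs [C → c . c C]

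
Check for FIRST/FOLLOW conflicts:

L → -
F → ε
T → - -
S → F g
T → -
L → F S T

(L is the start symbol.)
No FIRST/FOLLOW conflicts.

A FIRST/FOLLOW conflict occurs when a non-terminal N has a nullable alternative N → β (β ⇒* ε) and another alternative N → α with FIRST(α) ∩ FOLLOW(N) ≠ ∅: on such a lookahead the parser cannot decide between expanding α and letting N vanish via β.

Nullable non-terminals: F.
F has a nullable alternative but only one production, so nothing to check.

L, S, T have no nullable alternative, so no FIRST/FOLLOW check is needed there.

No FIRST/FOLLOW conflicts found.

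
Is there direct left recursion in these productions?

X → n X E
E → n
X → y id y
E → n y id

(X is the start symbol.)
Direct left recursion occurs when N → N α for some non-terminal N (the right-hand side begins with the left-hand side itself).

X → n X E: starts with n
E → n: starts with n
X → y id y: starts with y
E → n y id: starts with n

No direct left recursion found.

Answer: No direct left recursion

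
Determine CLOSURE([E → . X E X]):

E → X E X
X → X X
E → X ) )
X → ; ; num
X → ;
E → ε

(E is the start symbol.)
{ [E → . X E X], [X → . ; ; num], [X → . ;], [X → . X X] }

Start with: [E → . X E X]
  [E → . X E X] has the dot before X: add [X → . X X], [X → . ; ; num], [X → . ;]
No further items can be added.

CLOSURE = { [E → . X E X], [X → . ; ; num], [X → . ;], [X → . X X] }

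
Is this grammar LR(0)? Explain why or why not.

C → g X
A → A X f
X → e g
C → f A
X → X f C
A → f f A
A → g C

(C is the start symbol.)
A grammar is LR(0) if no state in the canonical LR(0) collection has:
  - both a shift item (dot before a terminal) and a complete item (shift-reduce conflict), or
  - two or more complete items (reduce-reduce conflict; the accept item [C' → C .] counts as a complete item here).

Augment with C' → C and build the canonical LR(0) collection (I0 = CLOSURE({[C' → . C]}), then GOTO on every symbol after a dot until no new states appear). It has 17 states:
  I0: { [C → . f A], [C → . g X], [C' → . C] }  — shift
  I1: { [C' → C .] }  — accept
  I2: { [A → . A X f], [A → . f f A], [A → . g C], [C → f . A] }  — shift
  I3: { [C → g . X], [X → . X f C], [X → . e g] }  — shift
  I4: { [C → g X .], [X → X . f C] }  — shift, reduce
  I5: { [X → e . g] }  — shift
  I6: { [X → e g .] }  — reduce
  I7: { [C → . f A], [C → . g X], [X → X f . C] }  — shift
  I8: { [X → X f C .] }  — reduce
  I9: { [A → A . X f], [C → f A .], [X → . X f C], [X → . e g] }  — shift, reduce
  I10: { [A → f . f A] }  — shift
  I11: { [A → g . C], [C → . f A], [C → . g X] }  — shift
  I12: { [A → g C .] }  — reduce
  I13: { [A → . A X f], [A → . f f A], [A → . g C], [A → f f . A] }  — shift
  I14: { [A → A . X f], [A → f f A .], [X → . X f C], [X → . e g] }  — shift, reduce
  I15: { [A → A X . f], [X → X . f C] }  — shift
  I16: { [A → A X f .], [C → . f A], [C → . g X], [X → X f . C] }  — shift, reduce

Conflict in state I4:
  Shift-reduce conflict between [C → g X .] and [X → X . f C]
So the grammar is NOT LR(0).

Answer: No. Shift-reduce conflict between [C → g X .] and [X → X . f C]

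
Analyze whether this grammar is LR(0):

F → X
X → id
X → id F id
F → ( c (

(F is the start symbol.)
A grammar is LR(0) if no state in the canonical LR(0) collection has:
  - both a shift item (dot before a terminal) and a complete item (shift-reduce conflict), or
  - two or more complete items (reduce-reduce conflict; the accept item [F' → F .] counts as a complete item here).

Augment with F' → F and build the canonical LR(0) collection (I0 = CLOSURE({[F' → . F]}), then GOTO on every symbol after a dot until no new states appear). It has 9 states:
  I0: { [F → . ( c (], [F → . X], [F' → . F], [X → . id F id], [X → . id] }  — shift
  I1: { [F → ( . c (] }  — shift
  I2: { [F' → F .] }  — accept
  I3: { [F → X .] }  — reduce
  I4: { [F → . ( c (], [F → . X], [X → . id F id], [X → . id], [X → id . F id], [X → id .] }  — shift, reduce
  I5: { [X → id F . id] }  — shift
  I6: { [X → id F id .] }  — reduce
  I7: { [F → ( c . (] }  — shift
  I8: { [F → ( c ( .] }  — reduce

Conflict in state I4:
  Shift-reduce conflict between [X → id .] and [F → . ( c (]
So the grammar is NOT LR(0).

Answer: No. Shift-reduce conflict between [X → id .] and [F → . ( c (]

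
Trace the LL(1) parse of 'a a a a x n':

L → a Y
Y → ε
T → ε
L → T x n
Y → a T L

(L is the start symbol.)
LL(1) parsing maintains a stack (initially the start symbol over $) and the input. At each step: if the stack top is a terminal, match it against the current input token; if it is a non-terminal N, replace it with the RHS of M[N, lookahead] (the unique production whose predict set contains the lookahead).

Stack is shown with the top on the left.

Stack    Input          Action
------------------------------
L $      a a a a x n $  output L → a Y
a Y $    a a a a x n $  match 'a'
Y $      a a a x n $    output Y → a T L
a T L $  a a a x n $    match 'a'
T L $    a a x n $      output T → ε
L $      a a x n $      output L → a Y
a Y $    a a x n $      match 'a'
Y $      a x n $        output Y → a T L
a T L $  a x n $        match 'a'
T L $    x n $          output T → ε
L $      x n $          output L → T x n
T x n $  x n $          output T → ε
x n $    x n $          match 'x'
n $      n $            match 'n'
$        $              accept

The string is accepted.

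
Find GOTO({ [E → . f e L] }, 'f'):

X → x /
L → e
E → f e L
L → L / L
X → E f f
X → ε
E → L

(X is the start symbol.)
{ [E → f . e L] }

GOTO(I, 'f') = CLOSURE({ [A → αX.β] : [A → α.Xβ] ∈ I, X = 'f' })

Items with dot before 'f', with the dot advanced:
  [E → . f e L] → [E → f . e L]
Closure adds nothing (no advanced item has the dot before a non-terminal).

GOTO = { [E → f . e L] }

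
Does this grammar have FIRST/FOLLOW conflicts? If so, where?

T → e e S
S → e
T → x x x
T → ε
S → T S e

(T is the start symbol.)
Yes. T → e e S with FOLLOW(T) on { 'e' }; T → x x x with FOLLOW(T) on { 'x' }

Nullable non-terminals: T.

T: nullable alternative(s) T → ε; FOLLOW(T) = { $, 'e', 'x' }
  T → e e S: FIRST \ {ε} = { 'e' } — overlaps FOLLOW(T) on { 'e' }: CONFLICT
  T → x x x: FIRST \ {ε} = { 'x' } — overlaps FOLLOW(T) on { 'x' }: CONFLICT
  T → ε: FIRST \ {ε} = { } — this is the only nullable alternative, skip

S has no nullable alternative, so no FIRST/FOLLOW check is needed there.

So the grammar has 2 FIRST/FOLLOW conflicts (marked CONFLICT above).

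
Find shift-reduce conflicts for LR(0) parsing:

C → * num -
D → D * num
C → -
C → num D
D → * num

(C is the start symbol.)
Augment with C' → C and build the canonical LR(0) collection (I0 = CLOSURE({[C' → . C]}), then GOTO on every symbol after a dot until no new states appear). It has 12 states:
  I0: { [C → . * num -], [C → . -], [C → . num D], [C' → . C] }  — shift
  I1: { [C → * . num -] }  — shift
  I2: { [C → - .] }  — reduce
  I3: { [C' → C .] }  — accept
  I4: { [C → num . D], [D → . * num], [D → . D * num] }  — shift
  I5: { [D → * . num] }  — shift
  I6: { [C → num D .], [D → D . * num] }  — shift, reduce
  I7: { [D → D * . num] }  — shift
  I8: { [D → D * num .] }  — reduce
  I9: { [D → * num .] }  — reduce
  I10: { [C → * num . -] }  — shift
  I11: { [C → * num - .] }  — reduce

I6 contains reduce item [C → num D .] and shift item [D → D . * num] — shift-reduce conflict.

Answer: Yes — I6: [C → num D .] vs [D → D . * num]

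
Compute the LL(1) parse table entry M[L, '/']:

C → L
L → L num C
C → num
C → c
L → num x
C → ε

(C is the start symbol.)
Empty (error entry)

To find M[L, '/'], we find productions for L where '/' is in the predict set (PREDICT(N → α) = (FIRST(α) \ {ε}) ∪ (FOLLOW(N) if α ⇒* ε)).

Relevant sets:
  FIRST(L) = { 'num' }

L → L num C: PREDICT = { 'num' }
L → num x: PREDICT = { 'num' }

M[L, '/'] is empty (no production applies)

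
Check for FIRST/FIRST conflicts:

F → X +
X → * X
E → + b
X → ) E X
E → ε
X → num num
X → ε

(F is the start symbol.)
No FIRST/FIRST conflicts.

A FIRST/FIRST conflict occurs when two productions N → α and N → β for the same non-terminal have FIRST(α) ∩ FIRST(β) ≠ ∅ (with ε ∈ FIRST of a nullable right-hand side, so two nullable alternatives also conflict).

Productions for X:
  X → * X: FIRST = { '*' }
  X → ) E X: FIRST = { ')' }
  X → num num: FIRST = { 'num' }
  X → ε: FIRST = { ε }
Productions for E:
  E → + b: FIRST = { '+' }
  E → ε: FIRST = { ε }
F has only one production, so no FIRST/FIRST conflict is possible there.

All alternatives of each non-terminal have pairwise disjoint FIRST sets.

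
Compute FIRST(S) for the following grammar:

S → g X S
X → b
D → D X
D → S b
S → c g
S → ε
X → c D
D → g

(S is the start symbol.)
From S → g X S:
  - g is a terminal: add 'g' and stop
From S → c g:
  - c is a terminal: add 'c' and stop
From S → ε:
  - ε-production, so ε ∈ FIRST(S)

Collecting: FIRST(S) = { 'c', 'g', ε }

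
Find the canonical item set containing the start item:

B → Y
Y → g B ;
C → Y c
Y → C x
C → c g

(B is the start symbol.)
First, augment the grammar with B' → B
I₀ = CLOSURE({ [B' → . B] }):
  [B' → . B] has the dot before B: add [B → . Y]
  [B → . Y] has the dot before Y: add [Y → . g B ;], [Y → . C x]
  [Y → . C x] has the dot before C: add [C → . Y c], [C → . c g]
No further items can be added.

I₀ = { [B → . Y], [B' → . B], [C → . Y c], [C → . c g], [Y → . C x], [Y → . g B ;] }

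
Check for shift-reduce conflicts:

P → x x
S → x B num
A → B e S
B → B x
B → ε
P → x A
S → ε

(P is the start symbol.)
A shift-reduce conflict occurs when an LR(0) state has both:
  - a complete (reduce) item [A → α .] (dot at the end), and
  - a shift item [B → β . c γ] (dot before a terminal).

Augment with P' → P and build the canonical LR(0) collection (I0 = CLOSURE({[P' → . P]}), then GOTO on every symbol after a dot until no new states appear). It has 12 states:
  I0: { [P → . x A], [P → . x x], [P' → . P] }  — shift
  I1: { [P' → P .] }  — accept
  I2: { [A → . B e S], [B → . B x], [B → .], [P → x . A], [P → x . x] }  — shift, reduce
  I3: { [P → x A .] }  — reduce
  I4: { [A → B . e S], [B → B . x] }  — shift
  I5: { [P → x x .] }  — reduce
  I6: { [A → B e . S], [S → . x B num], [S → .] }  — shift, reduce
  I7: { [B → B x .] }  — reduce
  I8: { [A → B e S .] }  — reduce
  I9: { [B → . B x], [B → .], [S → x . B num] }  — reduce
  I10: { [B → B . x], [S → x B . num] }  — shift
  I11: { [S → x B num .] }  — reduce

I2 contains reduce item [B → .] and shift item [P → x . x] — shift-reduce conflict.
I6 contains reduce item [S → .] and shift item [S → . x B num] — shift-reduce conflict.

Answer: Yes — I2: [B → .] vs [P → x . x]; I6: [S → .] vs [S → . x B num]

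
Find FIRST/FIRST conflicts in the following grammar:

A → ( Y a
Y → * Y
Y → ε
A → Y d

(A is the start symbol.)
FIRST sets of the non-terminals at (or reachable through a nullable prefix from) the front of some alternative:
  FIRST(Y) = { '*', ε }

Productions for A:
  A → ( Y a: FIRST = { '(' }
  A → Y d: FIRST = { '*', 'd' }
Productions for Y:
  Y → * Y: FIRST = { '*' }
  Y → ε: FIRST = { ε }

All alternatives of each non-terminal have pairwise disjoint FIRST sets.

Answer: No FIRST/FIRST conflicts.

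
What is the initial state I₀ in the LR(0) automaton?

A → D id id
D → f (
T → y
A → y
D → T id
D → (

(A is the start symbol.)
{ [A → . D id id], [A → . y], [A' → . A], [D → . (], [D → . T id], [D → . f (], [T → . y] }

First, augment the grammar with A' → A
I₀ = CLOSURE({ [A' → . A] }):
  [A' → . A] has the dot before A: add [A → . D id id], [A → . y]
  [A → . D id id] has the dot before D: add [D → . f (], [D → . T id], [D → . (]
  [D → . T id] has the dot before T: add [T → . y]
No further items can be added.

I₀ = { [A → . D id id], [A → . y], [A' → . A], [D → . (], [D → . T id], [D → . f (], [T → . y] }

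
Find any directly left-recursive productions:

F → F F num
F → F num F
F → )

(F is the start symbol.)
Direct left recursion occurs when N → N α for some non-terminal N (the right-hand side begins with the left-hand side itself).

F → F F num: LEFT RECURSIVE (starts with F)
F → F num F: LEFT RECURSIVE (starts with F)
F → ): starts with ')'

The grammar has direct left recursion on: F.

Answer: Yes, F is left-recursive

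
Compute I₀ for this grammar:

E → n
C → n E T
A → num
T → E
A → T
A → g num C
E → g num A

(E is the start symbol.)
{ [E → . g num A], [E → . n], [E' → . E] }

First, augment the grammar with E' → E
I₀ = CLOSURE({ [E' → . E] }):
  [E' → . E] has the dot before E: add [E → . n], [E → . g num A]
No further items can be added.

I₀ = { [E → . g num A], [E → . n], [E' → . E] }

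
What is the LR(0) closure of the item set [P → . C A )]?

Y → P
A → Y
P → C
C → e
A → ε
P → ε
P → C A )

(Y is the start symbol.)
To compute CLOSURE, for each item [A → α.Bβ] where B is a non-terminal, add [B → .γ] for all productions B → γ; repeat for the newly added items until nothing changes.

Start with: [P → . C A )]
  [P → . C A )] has the dot before C: add [C → . e]
No further items can be added.

CLOSURE = { [C → . e], [P → . C A )] }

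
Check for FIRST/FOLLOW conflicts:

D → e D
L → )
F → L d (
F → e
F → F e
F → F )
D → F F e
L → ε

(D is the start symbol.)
Nullable non-terminals: L.

L: nullable alternative(s) L → ε; FOLLOW(L) = { 'd' }
  L → ): FIRST \ {ε} = { ')' } — disjoint from FOLLOW(L)
  L → ε: FIRST \ {ε} = { } — this is the only nullable alternative, skip

D, F have no nullable alternative, so no FIRST/FOLLOW check is needed there.

No FIRST/FOLLOW conflicts found.

Answer: No FIRST/FOLLOW conflicts.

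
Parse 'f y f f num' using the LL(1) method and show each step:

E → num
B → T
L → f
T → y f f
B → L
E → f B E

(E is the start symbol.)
Stack is shown with the top on the left.

Stack      Input          Action
--------------------------------
E $        f y f f num $  output E → f B E
f B E $    f y f f num $  match 'f'
B E $      y f f num $    output B → T
T E $      y f f num $    output T → y f f
y f f E $  y f f num $    match 'y'
f f E $    f f num $      match 'f'
f E $      f num $        match 'f'
E $        num $          output E → num
num $      num $          match 'num'
$          $              accept

The string is accepted.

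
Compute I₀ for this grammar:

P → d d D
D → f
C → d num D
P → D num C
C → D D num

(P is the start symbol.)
First, augment the grammar with P' → P
I₀ = CLOSURE({ [P' → . P] }):
  [P' → . P] has the dot before P: add [P → . d d D], [P → . D num C]
  [P → . D num C] has the dot before D: add [D → . f]
No further items can be added.

I₀ = { [D → . f], [P → . D num C], [P → . d d D], [P' → . P] }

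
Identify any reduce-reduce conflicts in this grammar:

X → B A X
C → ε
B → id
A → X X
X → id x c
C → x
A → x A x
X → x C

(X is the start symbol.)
Yes — I13: [C → .] vs [C → x .]

A reduce-reduce conflict occurs when an LR(0) state has two complete items [A → α .] and [B → β .] — both call for a reduction, and with no lookahead the parser cannot choose between them.

Augment with X' → X and build the canonical LR(0) collection (I0 = CLOSURE({[X' → . X]}), then GOTO on every symbol after a dot until no new states appear). It has 17 states:
  I0: { [B → . id], [X → . B A X], [X → . id x c], [X → . x C], [X' → . X] }  — shift
  I1: { [A → . X X], [A → . x A x], [B → . id], [X → . B A X], [X → . id x c], [X → . x C], [X → B . A X] }  — shift
  I2: { [X' → X .] }  — accept
  I3: { [B → id .], [X → id . x c] }  — shift, reduce
  I4: { [C → . x], [C → .], [X → x . C] }  — shift, reduce
  I5: { [X → x C .] }  — reduce
  I6: { [C → x .] }  — reduce
  I7: { [X → id x . c] }  — shift
  I8: { [X → id x c .] }  — reduce
  I9: { [B → . id], [X → . B A X], [X → . id x c], [X → . x C], [X → B A . X] }  — shift
  I10: { [A → X . X], [B → . id], [X → . B A X], [X → . id x c], [X → . x C] }  — shift
  I11: { [A → . X X], [A → . x A x], [A → x . A x], [B → . id], [C → . x], [C → .], [X → . B A X], [X → . id x c], [X → . x C], [X → x . C] }  — shift, reduce
  I12: { [A → x A . x] }  — shift
  I13: { [A → . X X], [A → . x A x], [A → x . A x], [B → . id], [C → . x], [C → .], [C → x .], [X → . B A X], [X → . id x c], [X → . x C], [X → x . C] }  — shift, 2 reduces
  I14: { [A → x A x .] }  — reduce
  I15: { [A → X X .] }  — reduce
  I16: { [X → B A X .] }  — reduce

I13 contains complete items [C → .], [C → x .] — reduce-reduce conflict.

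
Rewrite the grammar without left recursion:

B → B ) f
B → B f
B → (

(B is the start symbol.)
B is directly left-recursive. The standard transformation for
  A → A α₁ | ... | A α_m | β₁ | ... | β_n
is
  A  → β₁ A' | ... | β_n A'
  A' → α₁ A' | ... | α_m A' | ε

B → ( becomes B → ( B'
B → B ) f becomes B' → ) f B'
B → B f becomes B' → f B'
Add B' → ε

Resulting grammar:
B → ( B'
B' → ) f B'
B' → f B'
B' → ε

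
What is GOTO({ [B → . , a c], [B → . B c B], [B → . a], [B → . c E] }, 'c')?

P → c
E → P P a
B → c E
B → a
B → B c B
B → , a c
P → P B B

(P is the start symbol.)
GOTO(I, 'c') = CLOSURE({ [A → αX.β] : [A → α.Xβ] ∈ I, X = 'c' })

Items with dot before 'c', with the dot advanced:
  [B → . c E] → [B → c . E]
Closure of the advanced items:
  [B → c . E] has the dot before E: add [E → . P P a]
  [E → . P P a] has the dot before P: add [P → . c], [P → . P B B]

GOTO = { [B → c . E], [E → . P P a], [P → . P B B], [P → . c] }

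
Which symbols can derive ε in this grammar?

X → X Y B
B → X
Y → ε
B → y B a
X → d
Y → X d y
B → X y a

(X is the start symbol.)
{ 'Y' }

A non-terminal is nullable if it can derive ε (the empty string): either it has an ε-production, or it has a production whose right-hand side consists entirely of nullable non-terminals.

ε-productions: Y → ε
So Y is immediately nullable.
No further non-terminal can be added: every production for the remaining non-terminals contains a terminal or a non-nullable non-terminal.
Nullable = { 'Y' }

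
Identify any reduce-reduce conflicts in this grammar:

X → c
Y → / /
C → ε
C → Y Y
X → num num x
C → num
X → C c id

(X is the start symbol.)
No reduce-reduce conflicts

A reduce-reduce conflict occurs when an LR(0) state has two complete items [A → α .] and [B → β .] — both call for a reduction, and with no lookahead the parser cannot choose between them.

Augment with X' → X and build the canonical LR(0) collection (I0 = CLOSURE({[X' → . X]}), then GOTO on every symbol after a dot until no new states appear). It has 13 states:
  I0: { [C → . Y Y], [C → . num], [C → .], [X → . C c id], [X → . c], [X → . num num x], [X' → . X], [Y → . / /] }  — shift, reduce
  I1: { [Y → / . /] }  — shift
  I2: { [X → C . c id] }  — shift
  I3: { [X' → X .] }  — accept
  I4: { [C → Y . Y], [Y → . / /] }  — shift
  I5: { [X → c .] }  — reduce
  I6: { [C → num .], [X → num . num x] }  — shift, reduce
  I7: { [X → num num . x] }  — shift
  I8: { [X → num num x .] }  — reduce
  I9: { [C → Y Y .] }  — reduce
  I10: { [X → C c . id] }  — shift
  I11: { [X → C c id .] }  — reduce
  I12: { [Y → / / .] }  — reduce

No state contains more than one complete item.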